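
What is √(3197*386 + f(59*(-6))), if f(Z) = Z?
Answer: 2*√308422 ≈ 1110.7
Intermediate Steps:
√(3197*386 + f(59*(-6))) = √(3197*386 + 59*(-6)) = √(1234042 - 354) = √1233688 = 2*√308422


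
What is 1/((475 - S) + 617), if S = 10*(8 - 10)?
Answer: 1/1112 ≈ 0.00089928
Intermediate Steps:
S = -20 (S = 10*(-2) = -20)
1/((475 - S) + 617) = 1/((475 - 1*(-20)) + 617) = 1/((475 + 20) + 617) = 1/(495 + 617) = 1/1112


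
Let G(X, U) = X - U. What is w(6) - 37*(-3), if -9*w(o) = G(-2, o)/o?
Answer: 3001/27 ≈ 111.15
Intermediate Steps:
w(o) = -(-2 - o)/(9*o)
w(6) - 37*(-3) = (1/9)*(2 + 6)/6 - 37*(-3) = (1/9)*(1/6)*8 + 111 = 4/27 + 111 = 3001/27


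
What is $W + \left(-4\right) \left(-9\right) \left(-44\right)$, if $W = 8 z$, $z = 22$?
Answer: $-1408$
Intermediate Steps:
$W = 176$ ($W = 8 \cdot 22 = 176$)
$W + \left(-4\right) \left(-9\right) \left(-44\right) = 176 + \left(-4\right) \left(-9\right) \left(-44\right) = 176 + 36 \left(-44\right) = 176 - 1584 = -1408$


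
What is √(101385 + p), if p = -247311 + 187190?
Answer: 4*√2579 ≈ 203.14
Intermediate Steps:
p = -60121
√(101385 + p) = √(101385 - 60121) = √41264 = 4*√2579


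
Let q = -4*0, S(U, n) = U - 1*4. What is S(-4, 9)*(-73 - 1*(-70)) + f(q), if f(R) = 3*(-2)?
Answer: 18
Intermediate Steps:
S(U, n) = -4 + U (S(U, n) = U - 4 = -4 + U)
q = 0
f(R) = -6
S(-4, 9)*(-73 - 1*(-70)) + f(q) = (-4 - 4)*(-73 - 1*(-70)) - 6 = -8*(-73 + 70) - 6 = -8*(-3) - 6 = 24 - 6 = 18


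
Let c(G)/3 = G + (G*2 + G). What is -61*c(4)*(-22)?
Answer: 64416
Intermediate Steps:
c(G) = 12*G (c(G) = 3*(G + (G*2 + G)) = 3*(G + (2*G + G)) = 3*(G + 3*G) = 3*(4*G) = 12*G)
-61*c(4)*(-22) = -732*4*(-22) = -61*48*(-22) = -2928*(-22) = 64416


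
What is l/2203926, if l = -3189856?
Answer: -1594928/1101963 ≈ -1.4474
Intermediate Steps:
l/2203926 = -3189856/2203926 = -3189856*1/2203926 = -1594928/1101963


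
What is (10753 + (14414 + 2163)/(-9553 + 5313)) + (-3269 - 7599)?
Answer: -504177/4240 ≈ -118.91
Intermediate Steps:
(10753 + (14414 + 2163)/(-9553 + 5313)) + (-3269 - 7599) = (10753 + 16577/(-4240)) - 10868 = (10753 + 16577*(-1/4240)) - 10868 = (10753 - 16577/4240) - 10868 = 45576143/4240 - 10868 = -504177/4240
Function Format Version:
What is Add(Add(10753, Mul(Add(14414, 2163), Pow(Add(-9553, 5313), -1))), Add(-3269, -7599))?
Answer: Rational(-504177, 4240) ≈ -118.91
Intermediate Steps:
Add(Add(10753, Mul(Add(14414, 2163), Pow(Add(-9553, 5313), -1))), Add(-3269, -7599)) = Add(Add(10753, Mul(16577, Pow(-4240, -1))), -10868) = Add(Add(10753, Mul(16577, Rational(-1, 4240))), -10868) = Add(Add(10753, Rational(-16577, 4240)), -10868) = Add(Rational(45576143, 4240), -10868) = Rational(-504177, 4240)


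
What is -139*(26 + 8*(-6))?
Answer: 3058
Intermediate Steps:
-139*(26 + 8*(-6)) = -139*(26 - 48) = -139*(-22) = 3058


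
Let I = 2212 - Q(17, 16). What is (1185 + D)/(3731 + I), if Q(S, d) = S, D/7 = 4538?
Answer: 32951/5926 ≈ 5.5604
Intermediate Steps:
D = 31766 (D = 7*4538 = 31766)
I = 2195 (I = 2212 - 1*17 = 2212 - 17 = 2195)
(1185 + D)/(3731 + I) = (1185 + 31766)/(3731 + 2195) = 32951/5926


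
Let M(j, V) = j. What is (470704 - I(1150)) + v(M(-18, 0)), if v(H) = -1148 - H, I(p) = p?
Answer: 468424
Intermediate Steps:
(470704 - I(1150)) + v(M(-18, 0)) = (470704 - 1*1150) + (-1148 - 1*(-18)) = (470704 - 1150) + (-1148 + 18) = 469554 - 1130 = 468424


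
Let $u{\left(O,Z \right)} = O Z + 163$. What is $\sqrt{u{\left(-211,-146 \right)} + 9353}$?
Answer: $\sqrt{40322} \approx 200.8$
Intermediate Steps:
$u{\left(O,Z \right)} = 163 + O Z$
$\sqrt{u{\left(-211,-146 \right)} + 9353} = \sqrt{\left(163 - -30806\right) + 9353} = \sqrt{\left(163 + 30806\right) + 9353} = \sqrt{30969 + 9353} = \sqrt{40322}$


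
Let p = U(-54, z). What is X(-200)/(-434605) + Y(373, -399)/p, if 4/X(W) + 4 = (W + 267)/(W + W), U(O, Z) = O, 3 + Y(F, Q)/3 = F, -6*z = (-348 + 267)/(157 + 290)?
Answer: -26805998915/1304075763 ≈ -20.556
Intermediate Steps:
z = 9/298 (z = -(-348 + 267)/(6*(157 + 290)) = -(-27)/(2*447) = -1/6*(-27/149) = 9/298 ≈ 0.030201)
Y(F, Q) = -9 + 3*F
X(W) = 4/(-4 + (267 + W)/(2*W)) (X(W) = 4/(-4 + (W + 267)/(W + W)) = 4/(-4 + (267 + W)/((2*W))) = 4/(-4 + (267 + W)*(1/(2*W))) = 4/(-4 + (267 + W)/(2*W)))
p = -54
X(-200)/(-434605) + Y(373, -399)/p = -8*(-200)/(-267 + 7*(-200))/(-434605) + (-9 + 3*373)/(-54) = -8*(-200)/(-267 - 1400)*(-1/434605) + (-9 + 1119)*(-1/54) = -8*(-200)/(-1667)*(-1/434605) + 1110*(-1/54) = -8*(-200)*(-1/1667)*(-1/434605) - 185/9 = -1600/1667*(-1/434605) - 185/9 = 320/144897307 - 185/9 = -26805998915/1304075763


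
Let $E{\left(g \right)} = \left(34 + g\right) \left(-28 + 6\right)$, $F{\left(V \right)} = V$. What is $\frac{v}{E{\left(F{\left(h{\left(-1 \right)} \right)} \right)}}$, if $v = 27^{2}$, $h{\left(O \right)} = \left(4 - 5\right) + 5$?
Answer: $- \frac{729}{836} \approx -0.87201$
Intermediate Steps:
$h{\left(O \right)} = 4$ ($h{\left(O \right)} = -1 + 5 = 4$)
$v = 729$
$E{\left(g \right)} = -748 - 22 g$ ($E{\left(g \right)} = \left(34 + g\right) \left(-22\right) = -748 - 22 g$)
$\frac{v}{E{\left(F{\left(h{\left(-1 \right)} \right)} \right)}} = \frac{729}{-748 - 88} = \frac{729}{-836} = 729 \left(- \frac{1}{836}\right) = - \frac{729}{836}$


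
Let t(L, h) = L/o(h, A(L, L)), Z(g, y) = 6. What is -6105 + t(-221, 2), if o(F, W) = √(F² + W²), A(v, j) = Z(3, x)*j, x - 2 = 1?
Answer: -6105 - 221*√439570/879140 ≈ -6105.2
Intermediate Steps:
x = 3 (x = 2 + 1 = 3)
A(v, j) = 6*j
t(L, h) = L/√(h² + 36*L²) (t(L, h) = L/(√(h² + (6*L)²)) = L/(√(h² + 36*L²)) = L/√(h² + 36*L²))
-6105 + t(-221, 2) = -6105 - 221/√(2² + 36*(-221)²) = -6105 - 221/√(4 + 36*48841) = -6105 - 221/√(4 + 1758276) = -6105 - 221*√439570/879140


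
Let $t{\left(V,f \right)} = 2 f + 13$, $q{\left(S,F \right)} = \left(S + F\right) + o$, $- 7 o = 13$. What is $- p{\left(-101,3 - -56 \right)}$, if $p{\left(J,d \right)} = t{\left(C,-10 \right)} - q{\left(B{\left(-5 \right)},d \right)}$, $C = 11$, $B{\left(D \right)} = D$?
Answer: $\frac{414}{7} \approx 59.143$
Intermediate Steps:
$o = - \frac{13}{7}$ ($o = \left(- \frac{1}{7}\right) 13 = - \frac{13}{7} \approx -1.8571$)
$q{\left(S,F \right)} = - \frac{13}{7} + F + S$ ($q{\left(S,F \right)} = \left(S + F\right) - \frac{13}{7} = \left(F + S\right) - \frac{13}{7} = - \frac{13}{7} + F + S$)
$t{\left(V,f \right)} = 13 + 2 f$
$p{\left(J,d \right)} = - \frac{1}{7} - d$ ($p{\left(J,d \right)} = \left(13 + 2 \left(-10\right)\right) - \left(- \frac{13}{7} + d - 5\right) = \left(13 - 20\right) - \left(- \frac{48}{7} + d\right) = -7 - \left(- \frac{48}{7} + d\right) = - \frac{1}{7} - d$)
$- p{\left(-101,3 - -56 \right)} = - (- \frac{1}{7} - \left(3 - -56\right)) = - (- \frac{1}{7} - \left(3 + 56\right)) = - (- \frac{1}{7} - 59) = \left(-1\right) \left(- \frac{414}{7}\right) = \frac{414}{7}$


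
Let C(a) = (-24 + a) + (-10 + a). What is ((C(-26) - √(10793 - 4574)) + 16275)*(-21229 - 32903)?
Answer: -876342948 + 162396*√691 ≈ -8.7207e+8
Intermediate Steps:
C(a) = -34 + 2*a
((C(-26) - √(10793 - 4574)) + 16275)*(-21229 - 32903) = (((-34 + 2*(-26)) - √(10793 - 4574)) + 16275)*(-21229 - 32903) = (((-34 - 52) - √6219) + 16275)*(-54132) = ((-86 - 3*√691) + 16275)*(-54132) = (16189 - 3*√691)*(-54132) = -876342948 + 162396*√691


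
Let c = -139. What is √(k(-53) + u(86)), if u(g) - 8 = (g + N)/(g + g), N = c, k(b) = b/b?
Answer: √64285/86 ≈ 2.9482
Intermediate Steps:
k(b) = 1
N = -139
u(g) = 8 + (-139 + g)/(2*g) (u(g) = 8 + (g - 139)/(g + g) = 8 + (-139 + g)/((2*g)) = 8 + (-139 + g)*(1/(2*g)) = 8 + (-139 + g)/(2*g))
√(k(-53) + u(86)) = √(1 + (½)*(-139 + 17*86)/86) = √(1 + (½)*(1/86)*(-139 + 1462)) = √(1 + (½)*(1/86)*1323) = √(1 + 1323/172) = √(1495/172) = √64285/86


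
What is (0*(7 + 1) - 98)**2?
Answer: 9604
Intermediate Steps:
(0*(7 + 1) - 98)**2 = (0*8 - 98)**2 = (0 - 98)**2 = (-98)**2 = 9604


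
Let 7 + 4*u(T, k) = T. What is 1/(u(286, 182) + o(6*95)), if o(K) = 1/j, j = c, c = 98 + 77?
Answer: 700/48829 ≈ 0.014336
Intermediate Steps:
u(T, k) = -7/4 + T/4
c = 175
j = 175
o(K) = 1/175
1/(u(286, 182) + o(6*95)) = 1/((-7/4 + (¼)*286) + 1/175) = 1/((-7/4 + 143/2) + 1/175) = 1/(279/4 + 1/175) = 1/(48829/700) = 700/48829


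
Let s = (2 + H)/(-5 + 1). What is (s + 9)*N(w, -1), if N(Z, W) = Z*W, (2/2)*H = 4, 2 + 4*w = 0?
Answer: 15/4 ≈ 3.7500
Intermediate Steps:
w = -½ (w = -½ + (¼)*0 = -½ + 0 = -½ ≈ -0.50000)
H = 4
s = -3/2 (s = (2 + 4)/(-5 + 1) = 6/(-4) = 6*(-¼) = -3/2 ≈ -1.5000)
N(Z, W) = W*Z
(s + 9)*N(w, -1) = (-3/2 + 9)*(-1*(-½)) = (15/2)*(½) = 15/4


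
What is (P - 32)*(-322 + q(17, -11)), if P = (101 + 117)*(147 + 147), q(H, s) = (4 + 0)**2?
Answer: -19602360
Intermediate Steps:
q(H, s) = 16 (q(H, s) = 4**2 = 16)
P = 64092 (P = 218*294 = 64092)
(P - 32)*(-322 + q(17, -11)) = (64092 - 32)*(-322 + 16) = 64060*(-306) = -19602360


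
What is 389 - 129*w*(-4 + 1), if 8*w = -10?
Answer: -379/4 ≈ -94.750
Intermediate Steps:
w = -5/4 (w = (1/8)*(-10) = -5/4 ≈ -1.2500)
389 - 129*w*(-4 + 1) = 389 - (-645)*(-4 + 1)/4 = 389 - (-645)*(-3)/4 = 389 - 129*15/4 = 389 - 1935/4 = -379/4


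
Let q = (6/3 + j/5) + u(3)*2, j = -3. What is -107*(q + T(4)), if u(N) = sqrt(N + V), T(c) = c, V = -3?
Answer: -2889/5 ≈ -577.80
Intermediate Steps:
u(N) = sqrt(-3 + N) (u(N) = sqrt(N - 3) = sqrt(-3 + N))
q = 7/5 (q = (6/3 - 3/5) + sqrt(-3 + 3)*2 = (6*(1/3) - 3*1/5) + sqrt(0)*2 = (2 - 3/5) + 0*2 = 7/5 + 0 = 7/5 ≈ 1.4000)
-107*(q + T(4)) = -107*(7/5 + 4) = -107*27/5 = -2889/5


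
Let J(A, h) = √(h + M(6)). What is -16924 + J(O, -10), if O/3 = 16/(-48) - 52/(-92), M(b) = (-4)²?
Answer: -16924 + √6 ≈ -16922.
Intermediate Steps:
M(b) = 16
O = 16/23 (O = 3*(16/(-48) - 52/(-92)) = 3*(16*(-1/48) - 52*(-1/92)) = 3*(-⅓ + 13/23) = 3*(16/69) = 16/23 ≈ 0.69565)
J(A, h) = √(16 + h) (J(A, h) = √(h + 16) = √(16 + h))
-16924 + J(O, -10) = -16924 + √(16 - 10) = -16924 + √6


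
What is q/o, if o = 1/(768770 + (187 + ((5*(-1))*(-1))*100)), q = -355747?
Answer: -273732019379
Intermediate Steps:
o = 1/769457 (o = 1/(768770 + (187 - 5*(-1)*100)) = 1/(768770 + (187 + 5*100)) = 1/(768770 + (187 + 500)) = 1/(768770 + 687) = 1/769457 ≈ 1.2996e-6)
q/o = -355747/1/769457 = -355747*769457 = -273732019379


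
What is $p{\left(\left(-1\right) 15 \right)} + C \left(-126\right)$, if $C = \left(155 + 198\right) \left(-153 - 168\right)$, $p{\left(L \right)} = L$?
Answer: $14277423$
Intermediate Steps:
$C = -113313$ ($C = 353 \left(-321\right) = -113313$)
$p{\left(\left(-1\right) 15 \right)} + C \left(-126\right) = \left(-1\right) 15 - -14277438 = -15 + 14277438 = 14277423$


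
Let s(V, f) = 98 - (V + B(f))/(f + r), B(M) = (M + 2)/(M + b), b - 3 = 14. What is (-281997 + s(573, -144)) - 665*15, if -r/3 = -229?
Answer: -20127995827/68961 ≈ -2.9188e+5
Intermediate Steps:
b = 17 (b = 3 + 14 = 17)
r = 687 (r = -3*(-229) = 687)
B(M) = (2 + M)/(17 + M) (B(M) = (M + 2)/(M + 17) = (2 + M)/(17 + M))
s(V, f) = 98 - (V + (2 + f)/(17 + f))/(687 + f) (s(V, f) = 98 - (V + (2 + f)/(17 + f))/(f + 687) = 98 - (V + (2 + f)/(17 + f))/(687 + f))
(-281997 + s(573, -144)) - 665*15 = (-281997 + (-2 - 1*(-144) - (17 - 144)*(-67326 + 573 - 98*(-144)))/((17 - 144)*(687 - 144))) - 665*15 = (-281997 + (-2 + 144 - 1*(-127)*(-67326 + 573 + 14112))/(-127*543)) - 9975 = (-281997 - 1/127*1/543*(-2 + 144 - 1*(-127)*(-52641))) - 9975 = (-281997 - 1/127*1/543*(-2 + 144 - 6685407)) - 9975 = (-281997 - 1/127*1/543*(-6685265)) - 9975 = (-281997 + 6685265/68961) - 9975 = -19440109852/68961 - 9975 = -20127995827/68961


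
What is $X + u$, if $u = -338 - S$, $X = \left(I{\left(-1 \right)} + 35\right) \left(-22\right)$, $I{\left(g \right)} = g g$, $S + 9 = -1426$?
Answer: $305$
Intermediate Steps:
$S = -1435$ ($S = -9 - 1426 = -1435$)
$I{\left(g \right)} = g^{2}$
$X = -792$ ($X = \left(\left(-1\right)^{2} + 35\right) \left(-22\right) = \left(1 + 35\right) \left(-22\right) = 36 \left(-22\right) = -792$)
$u = 1097$ ($u = -338 - -1435 = -338 + 1435 = 1097$)
$X + u = -792 + 1097 = 305$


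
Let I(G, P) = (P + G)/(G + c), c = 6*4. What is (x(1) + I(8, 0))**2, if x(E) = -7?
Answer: 729/16 ≈ 45.563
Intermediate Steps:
c = 24
I(G, P) = (G + P)/(24 + G) (I(G, P) = (P + G)/(G + 24) = (G + P)/(24 + G))
(x(1) + I(8, 0))**2 = (-7 + (8 + 0)/(24 + 8))**2 = (-7 + 8/32)**2 = (-7 + (1/32)*8)**2 = (-7 + 1/4)**2 = (-27/4)**2 = 729/16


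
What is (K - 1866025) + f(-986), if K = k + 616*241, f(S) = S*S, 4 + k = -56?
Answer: -745433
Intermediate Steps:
k = -60 (k = -4 - 56 = -60)
f(S) = S²
K = 148396 (K = -60 + 616*241 = -60 + 148456 = 148396)
(K - 1866025) + f(-986) = (148396 - 1866025) + (-986)² = -1717629 + 972196 = -745433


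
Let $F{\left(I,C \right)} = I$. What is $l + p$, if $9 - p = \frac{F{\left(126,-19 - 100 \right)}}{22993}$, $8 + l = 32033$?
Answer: $\frac{736557636}{22993} \approx 32034.0$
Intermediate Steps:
$l = 32025$ ($l = -8 + 32033 = 32025$)
$p = \frac{206811}{22993}$ ($p = 9 - \frac{126}{22993} = \frac{206811}{22993} \approx 8.9945$)
$l + p = 32025 + \frac{206811}{22993} = \frac{736557636}{22993}$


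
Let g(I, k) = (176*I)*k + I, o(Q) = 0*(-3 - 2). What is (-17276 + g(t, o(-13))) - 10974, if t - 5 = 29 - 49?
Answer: -28265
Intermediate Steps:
o(Q) = 0 (o(Q) = 0*(-5) = 0)
t = -15 (t = 5 + (29 - 49) = 5 - 20 = -15)
g(I, k) = I + 176*I*k (g(I, k) = 176*I*k + I = I + 176*I*k)
(-17276 + g(t, o(-13))) - 10974 = (-17276 - 15*(1 + 176*0)) - 10974 = (-17276 - 15*(1 + 0)) - 10974 = (-17276 - 15*1) - 10974 = (-17276 - 15) - 10974 = -17291 - 10974 = -28265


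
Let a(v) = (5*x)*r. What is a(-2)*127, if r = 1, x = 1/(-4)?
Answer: -635/4 ≈ -158.75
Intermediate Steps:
x = -¼ ≈ -0.25000
a(v) = -5/4 (a(v) = (5*(-¼))*1 = -5/4*1 = -5/4)
a(-2)*127 = -5/4*127 = -635/4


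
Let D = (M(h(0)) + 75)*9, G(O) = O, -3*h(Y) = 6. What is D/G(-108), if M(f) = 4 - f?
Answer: -27/4 ≈ -6.7500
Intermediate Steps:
h(Y) = -2 (h(Y) = -⅓*6 = -2)
D = 729 (D = ((4 - 1*(-2)) + 75)*9 = ((4 + 2) + 75)*9 = (6 + 75)*9 = 81*9 = 729)
D/G(-108) = 729/(-108) = 729*(-1/108) = -27/4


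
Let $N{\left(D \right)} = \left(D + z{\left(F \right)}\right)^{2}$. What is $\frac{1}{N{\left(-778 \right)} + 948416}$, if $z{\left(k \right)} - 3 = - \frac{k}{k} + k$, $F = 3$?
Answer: $\frac{1}{1545945} \approx 6.4685 \cdot 10^{-7}$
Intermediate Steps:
$z{\left(k \right)} = 2 + k$ ($z{\left(k \right)} = 3 + \left(- \frac{k}{k} + k\right) = 3 + \left(\left(-1\right) 1 + k\right) = 3 + \left(-1 + k\right) = 2 + k$)
$N{\left(D \right)} = \left(5 + D\right)^{2}$ ($N{\left(D \right)} = \left(D + \left(2 + 3\right)\right)^{2} = \left(D + 5\right)^{2} = \left(5 + D\right)^{2}$)
$\frac{1}{N{\left(-778 \right)} + 948416} = \frac{1}{\left(5 - 778\right)^{2} + 948416} = \frac{1}{\left(-773\right)^{2} + 948416} = \frac{1}{597529 + 948416} = \frac{1}{1545945}$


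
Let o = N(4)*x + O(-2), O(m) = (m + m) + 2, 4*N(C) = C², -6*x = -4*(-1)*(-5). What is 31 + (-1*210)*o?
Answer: -2349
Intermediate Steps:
x = 10/3 (x = -(-4*(-1))*(-5)/6 = -2*(-5)/3 = -⅙*(-20) = 10/3 ≈ 3.3333)
N(C) = C²/4
O(m) = 2 + 2*m (O(m) = 2*m + 2 = 2 + 2*m)
o = 34/3 (o = ((¼)*4²)*(10/3) + (2 + 2*(-2)) = ((¼)*16)*(10/3) + (2 - 4) = 4*(10/3) - 2 = 40/3 - 2 = 34/3 ≈ 11.333)
31 + (-1*210)*o = 31 - 1*210*(34/3) = 31 - 210*34/3 = 31 - 2380 = -2349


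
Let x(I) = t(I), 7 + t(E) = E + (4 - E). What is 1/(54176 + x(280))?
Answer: 1/54173 ≈ 1.8459e-5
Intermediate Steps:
t(E) = -3 (t(E) = -7 + (E + (4 - E)) = -7 + 4 = -3)
x(I) = -3
1/(54176 + x(280)) = 1/(54176 - 3) = 1/54173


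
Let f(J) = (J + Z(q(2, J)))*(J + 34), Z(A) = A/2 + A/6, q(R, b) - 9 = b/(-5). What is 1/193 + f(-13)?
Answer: -106724/965 ≈ -110.59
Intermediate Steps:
q(R, b) = 9 - b/5 (q(R, b) = 9 + b/(-5) = 9 + b*(-1/5) = 9 - b/5)
Z(A) = 2*A/3 (Z(A) = A*(1/2) + A*(1/6) = A/2 + A/6 = 2*A/3)
f(J) = (6 + 13*J/15)*(34 + J) (f(J) = (J + 2*(9 - J/5)/3)*(J + 34) = (J + (6 - 2*J/15))*(34 + J) = (6 + 13*J/15)*(34 + J))
1/193 + f(-13) = 1/193 + (204 + (13/15)*(-13)**2 + (532/15)*(-13)) = 1/193 + (204 + (13/15)*169 - 6916/15) = 1/193 + (204 + 2197/15 - 6916/15) = 1/193 - 553/5 = -106724/965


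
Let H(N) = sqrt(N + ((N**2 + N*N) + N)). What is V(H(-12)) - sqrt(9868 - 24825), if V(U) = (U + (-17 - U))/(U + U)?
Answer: -17*sqrt(66)/264 - I*sqrt(14957) ≈ -0.52314 - 122.3*I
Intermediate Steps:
H(N) = sqrt(2*N + 2*N**2) (H(N) = sqrt(N + ((N**2 + N**2) + N)) = sqrt(N + (2*N**2 + N)) = sqrt(N + (N + 2*N**2)) = sqrt(2*N + 2*N**2))
V(U) = -17/(2*U) (V(U) = -17*1/(2*U) = -17/(2*U))
V(H(-12)) - sqrt(9868 - 24825) = -17*sqrt(66)/132/2 - sqrt(9868 - 24825) = -17*sqrt(66)/132/2 - sqrt(-14957) = -17*sqrt(66)/132/2 - I*sqrt(14957) = -17*sqrt(66)/264 - I*sqrt(14957)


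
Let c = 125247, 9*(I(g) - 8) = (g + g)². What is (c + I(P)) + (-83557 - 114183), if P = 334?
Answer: -206141/9 ≈ -22905.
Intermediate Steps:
I(g) = 8 + 4*g²/9 (I(g) = 8 + (g + g)²/9 = 8 + (2*g)²/9 = 8 + (4*g²)/9 = 8 + 4*g²/9)
(c + I(P)) + (-83557 - 114183) = (125247 + (8 + (4/9)*334²)) + (-83557 - 114183) = (125247 + (8 + (4/9)*111556)) - 197740 = (125247 + (8 + 446224/9)) - 197740 = (125247 + 446296/9) - 197740 = 1573519/9 - 197740 = -206141/9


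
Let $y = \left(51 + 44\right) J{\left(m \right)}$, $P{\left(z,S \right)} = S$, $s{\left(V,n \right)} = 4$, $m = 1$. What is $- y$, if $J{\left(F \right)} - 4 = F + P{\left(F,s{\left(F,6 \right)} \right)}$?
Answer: $-855$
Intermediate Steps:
$J{\left(F \right)} = 8 + F$ ($J{\left(F \right)} = 4 + \left(F + 4\right) = 4 + \left(4 + F\right) = 8 + F$)
$y = 855$ ($y = \left(51 + 44\right) \left(8 + 1\right) = 95 \cdot 9 = 855$)
$- y = \left(-1\right) 855 = -855$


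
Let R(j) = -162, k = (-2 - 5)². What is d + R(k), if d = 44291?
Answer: 44129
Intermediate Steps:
k = 49 (k = (-7)² = 49)
d + R(k) = 44291 - 162 = 44129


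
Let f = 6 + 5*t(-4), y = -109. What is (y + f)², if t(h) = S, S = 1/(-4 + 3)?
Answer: 11664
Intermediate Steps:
S = -1 (S = 1/(-1) = -1)
t(h) = -1
f = 1 (f = 6 + 5*(-1) = 6 - 5 = 1)
(y + f)² = (-109 + 1)² = (-108)² = 11664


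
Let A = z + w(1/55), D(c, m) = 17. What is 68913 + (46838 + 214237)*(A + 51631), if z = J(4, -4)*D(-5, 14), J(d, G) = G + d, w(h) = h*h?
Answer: 1631035511241/121 ≈ 1.3480e+10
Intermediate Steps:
w(h) = h**2
z = 0 (z = (-4 + 4)*17 = 0*17 = 0)
A = 1/3025 (A = 0 + (1/55)**2 = 0 + 1/3025 = 1/3025 ≈ 0.00033058)
68913 + (46838 + 214237)*(A + 51631) = 68913 + (46838 + 214237)*(1/3025 + 51631) = 68913 + 261075*(156183776/3025) = 68913 + 1631027172768/121 = 1631035511241/121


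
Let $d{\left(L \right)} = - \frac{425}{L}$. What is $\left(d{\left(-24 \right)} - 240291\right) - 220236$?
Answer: $- \frac{11052223}{24} \approx -4.6051 \cdot 10^{5}$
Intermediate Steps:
$\left(d{\left(-24 \right)} - 240291\right) - 220236 = \left(- \frac{425}{-24} - 240291\right) - 220236 = \left(\left(-425\right) \left(- \frac{1}{24}\right) - 240291\right) - 220236 = \left(\frac{425}{24} - 240291\right) - 220236 = - \frac{5766559}{24} - 220236 = - \frac{11052223}{24}$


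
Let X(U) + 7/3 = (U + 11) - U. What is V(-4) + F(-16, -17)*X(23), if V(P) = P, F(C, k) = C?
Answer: -428/3 ≈ -142.67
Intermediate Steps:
X(U) = 26/3 (X(U) = -7/3 + ((U + 11) - U) = -7/3 + ((11 + U) - U) = -7/3 + 11 = 26/3)
V(-4) + F(-16, -17)*X(23) = -4 - 16*26/3 = -4 - 416/3 = -428/3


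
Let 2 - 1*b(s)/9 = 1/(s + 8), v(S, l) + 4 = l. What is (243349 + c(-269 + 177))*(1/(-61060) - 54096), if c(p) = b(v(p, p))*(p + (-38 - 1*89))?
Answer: -13916525943290609/1074656 ≈ -1.2950e+10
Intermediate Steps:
v(S, l) = -4 + l
b(s) = 18 - 9/(8 + s) (b(s) = 18 - 9/(s + 8) = 18 - 9/(8 + s))
c(p) = 9*(-127 + p)*(7 + 2*p)/(4 + p) (c(p) = (9*(15 + 2*(-4 + p))/(8 + (-4 + p)))*(p + (-38 - 1*89)) = (9*(15 + (-8 + 2*p))/(4 + p))*(p + (-38 - 89)) = (9*(7 + 2*p)/(4 + p))*(p - 127) = (9*(7 + 2*p)/(4 + p))*(-127 + p) = 9*(-127 + p)*(7 + 2*p)/(4 + p))
(243349 + c(-269 + 177))*(1/(-61060) - 54096) = (243349 + 9*(-127 + (-269 + 177))*(7 + 2*(-269 + 177))/(4 + (-269 + 177)))*(1/(-61060) - 54096) = (243349 + 9*(-127 - 92)*(7 + 2*(-92))/(4 - 92))*(-1/61060 - 54096) = (243349 + 9*(-219)*(7 - 184)/(-88))*(-3303101761/61060) = (243349 + 9*(-1/88)*(-219)*(-177))*(-3303101761/61060) = (243349 - 348867/88)*(-3303101761/61060) = (21065845/88)*(-3303101761/61060) = -13916525943290609/1074656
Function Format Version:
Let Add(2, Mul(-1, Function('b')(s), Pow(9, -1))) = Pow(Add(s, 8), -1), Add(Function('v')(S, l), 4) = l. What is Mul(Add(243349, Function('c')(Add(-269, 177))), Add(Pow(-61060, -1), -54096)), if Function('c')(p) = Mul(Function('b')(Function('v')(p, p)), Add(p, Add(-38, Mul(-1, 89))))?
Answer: Rational(-13916525943290609, 1074656) ≈ -1.2950e+10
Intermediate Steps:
Function('v')(S, l) = Add(-4, l)
Function('b')(s) = Add(18, Mul(-9, Pow(Add(8, s), -1))) (Function('b')(s) = Add(18, Mul(-9, Pow(Add(s, 8), -1))) = Add(18, Mul(-9, Pow(Add(8, s), -1))))
Function('c')(p) = Mul(9, Pow(Add(4, p), -1), Add(-127, p), Add(7, Mul(2, p))) (Function('c')(p) = Mul(Mul(9, Pow(Add(8, Add(-4, p)), -1), Add(15, Mul(2, Add(-4, p)))), Add(p, Add(-38, Mul(-1, 89)))) = Mul(Mul(9, Pow(Add(4, p), -1), Add(15, Add(-8, Mul(2, p)))), Add(p, Add(-38, -89))) = Mul(Mul(9, Pow(Add(4, p), -1), Add(7, Mul(2, p))), Add(p, -127)) = Mul(Mul(9, Pow(Add(4, p), -1), Add(7, Mul(2, p))), Add(-127, p)) = Mul(9, Pow(Add(4, p), -1), Add(-127, p), Add(7, Mul(2, p))))
Mul(Add(243349, Function('c')(Add(-269, 177))), Add(Pow(-61060, -1), -54096)) = Mul(Add(243349, Mul(9, Pow(Add(4, Add(-269, 177)), -1), Add(-127, Add(-269, 177)), Add(7, Mul(2, Add(-269, 177))))), Add(Pow(-61060, -1), -54096)) = Mul(Add(243349, Mul(9, Pow(Add(4, -92), -1), Add(-127, -92), Add(7, Mul(2, -92)))), Add(Rational(-1, 61060), -54096)) = Mul(Add(243349, Mul(9, Pow(-88, -1), -219, Add(7, -184))), Rational(-3303101761, 61060)) = Mul(Add(243349, Mul(9, Rational(-1, 88), -219, -177)), Rational(-3303101761, 61060)) = Mul(Add(243349, Rational(-348867, 88)), Rational(-3303101761, 61060)) = Mul(Rational(21065845, 88), Rational(-3303101761, 61060)) = Rational(-13916525943290609, 1074656)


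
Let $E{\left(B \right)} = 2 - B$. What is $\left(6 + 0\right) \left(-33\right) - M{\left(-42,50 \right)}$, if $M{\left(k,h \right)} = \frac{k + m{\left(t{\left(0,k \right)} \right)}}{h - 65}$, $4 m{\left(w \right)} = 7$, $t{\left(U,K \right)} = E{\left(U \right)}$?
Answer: $- \frac{12041}{60} \approx -200.68$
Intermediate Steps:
$t{\left(U,K \right)} = 2 - U$
$m{\left(w \right)} = \frac{7}{4}$ ($m{\left(w \right)} = \frac{1}{4} \cdot 7 = \frac{7}{4}$)
$M{\left(k,h \right)} = \frac{\frac{7}{4} + k}{-65 + h}$ ($M{\left(k,h \right)} = \frac{k + \frac{7}{4}}{h - 65} = \frac{\frac{7}{4} + k}{-65 + h}$)
$\left(6 + 0\right) \left(-33\right) - M{\left(-42,50 \right)} = \left(6 + 0\right) \left(-33\right) - \frac{\frac{7}{4} - 42}{-65 + 50} = 6 \left(-33\right) - \frac{1}{-15} \left(- \frac{161}{4}\right) = -198 - \left(- \frac{1}{15}\right) \left(- \frac{161}{4}\right) = -198 - \frac{161}{60} = - \frac{12041}{60}$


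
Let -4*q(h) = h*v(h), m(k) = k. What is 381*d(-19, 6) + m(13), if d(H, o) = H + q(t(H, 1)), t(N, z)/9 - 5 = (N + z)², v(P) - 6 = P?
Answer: -3347223251/4 ≈ -8.3681e+8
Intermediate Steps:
v(P) = 6 + P
t(N, z) = 45 + 9*(N + z)²
q(h) = -h*(6 + h)/4
d(H, o) = H - (45 + 9*(1 + H)²)*(51 + 9*(1 + H)²)/4 (d(H, o) = H - (45 + 9*(H + 1)²)*(6 + (45 + 9*(H + 1)²))/4 = H - (45 + 9*(1 + H)²)*(6 + (45 + 9*(1 + H)²))/4 = H - (45 + 9*(1 + H)²)*(51 + 9*(1 + H)²)/4)
381*d(-19, 6) + m(13) = 381*(-19 - 27*(5 + (1 - 19)²)*(17 + 3*(1 - 19)²)/4) + 13 = 381*(-19 - 27*(5 + (-18)²)*(17 + 3*(-18)²)/4) + 13 = 381*(-19 - 27*(5 + 324)*(17 + 3*324)/4) + 13 = 381*(-19 - 27/4*329*(17 + 972)) + 13 = 381*(-19 - 27/4*329*989) + 13 = 381*(-19 - 8785287/4) + 13 = 381*(-8785363/4) + 13 = -3347223303/4 + 13 = -3347223251/4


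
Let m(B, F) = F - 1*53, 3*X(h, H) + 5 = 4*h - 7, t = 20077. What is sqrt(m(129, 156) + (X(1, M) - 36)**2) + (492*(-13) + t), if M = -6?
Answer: 13681 + sqrt(14383)/3 ≈ 13721.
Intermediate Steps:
X(h, H) = -4 + 4*h/3 (X(h, H) = -5/3 + (4*h - 7)/3 = -5/3 + (-7 + 4*h)/3 = -5/3 + (-7/3 + 4*h/3) = -4 + 4*h/3)
m(B, F) = -53 + F (m(B, F) = F - 53 = -53 + F)
sqrt(m(129, 156) + (X(1, M) - 36)**2) + (492*(-13) + t) = sqrt((-53 + 156) + ((-4 + (4/3)*1) - 36)**2) + (492*(-13) + 20077) = sqrt(103 + ((-4 + 4/3) - 36)**2) + (-6396 + 20077) = sqrt(103 + (-8/3 - 36)**2) + 13681 = sqrt(103 + (-116/3)**2) + 13681 = sqrt(103 + 13456/9) + 13681 = sqrt(14383/9) + 13681 = sqrt(14383)/3 + 13681 = 13681 + sqrt(14383)/3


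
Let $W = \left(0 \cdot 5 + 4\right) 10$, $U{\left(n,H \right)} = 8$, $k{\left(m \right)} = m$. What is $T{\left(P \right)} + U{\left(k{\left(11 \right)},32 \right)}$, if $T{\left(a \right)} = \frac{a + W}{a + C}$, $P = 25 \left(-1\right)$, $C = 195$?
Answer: $\frac{275}{34} \approx 8.0882$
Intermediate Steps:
$W = 40$ ($W = \left(0 + 4\right) 10 = 4 \cdot 10 = 40$)
$P = -25$
$T{\left(a \right)} = \frac{40 + a}{195 + a}$ ($T{\left(a \right)} = \frac{a + 40}{a + 195} = \frac{40 + a}{195 + a}$)
$T{\left(P \right)} + U{\left(k{\left(11 \right)},32 \right)} = \frac{40 - 25}{195 - 25} + 8 = \frac{1}{170} \cdot 15 + 8 = \frac{3}{34} + 8 = \frac{275}{34}$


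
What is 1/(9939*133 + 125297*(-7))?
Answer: 1/444808 ≈ 2.2482e-6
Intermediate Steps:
1/(9939*133 + 125297*(-7)) = 1/(1321887 - 877079) = 1/444808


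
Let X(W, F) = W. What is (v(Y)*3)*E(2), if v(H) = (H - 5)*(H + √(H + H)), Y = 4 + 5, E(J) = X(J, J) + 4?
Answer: 648 + 216*√2 ≈ 953.47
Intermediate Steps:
E(J) = 4 + J (E(J) = J + 4 = 4 + J)
Y = 9
v(H) = (-5 + H)*(H + √2*√H) (v(H) = (-5 + H)*(H + √(2*H)) = (-5 + H)*(H + √2*√H))
(v(Y)*3)*E(2) = ((9² - 5*9 + √2*9^(3/2) - 5*√2*√9)*3)*(4 + 2) = ((81 - 45 + √2*27 - 5*√2*3)*3)*6 = ((81 - 45 + 27*√2 - 15*√2)*3)*6 = ((36 + 12*√2)*3)*6 = (108 + 36*√2)*6 = 648 + 216*√2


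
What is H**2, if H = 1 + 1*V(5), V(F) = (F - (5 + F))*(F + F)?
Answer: 2401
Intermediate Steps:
V(F) = -10*F (V(F) = (F + (-5 - F))*(2*F) = -10*F)
H = -49 (H = 1 + 1*(-10*5) = 1 + 1*(-50) = 1 - 50 = -49)
H**2 = (-49)**2 = 2401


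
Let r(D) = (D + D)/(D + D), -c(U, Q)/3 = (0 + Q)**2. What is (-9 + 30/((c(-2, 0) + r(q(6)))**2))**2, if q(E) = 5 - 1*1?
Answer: 441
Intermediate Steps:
c(U, Q) = -3*Q**2 (c(U, Q) = -3*(0 + Q)**2 = -3*Q**2)
q(E) = 4 (q(E) = 5 - 1 = 4)
r(D) = 1 (r(D) = (2*D)/((2*D)) = (2*D)*(1/(2*D)) = 1)
(-9 + 30/((c(-2, 0) + r(q(6)))**2))**2 = (-9 + 30/((-3*0**2 + 1)**2))**2 = (-9 + 30/((-3*0 + 1)**2))**2 = (-9 + 30/((0 + 1)**2))**2 = (-9 + 30/(1**2))**2 = (-9 + 30/1)**2 = (-9 + 30*1)**2 = (-9 + 30)**2 = 21**2 = 441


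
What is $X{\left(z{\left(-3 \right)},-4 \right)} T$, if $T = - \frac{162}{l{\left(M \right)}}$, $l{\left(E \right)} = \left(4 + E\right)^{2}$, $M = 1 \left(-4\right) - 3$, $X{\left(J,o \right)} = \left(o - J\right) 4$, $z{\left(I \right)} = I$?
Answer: $72$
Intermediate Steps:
$X{\left(J,o \right)} = - 4 J + 4 o$
$M = -7$ ($M = -4 - 3 = -7$)
$T = -18$ ($T = - \frac{162}{\left(4 - 7\right)^{2}} = - \frac{162}{\left(-3\right)^{2}} = - \frac{162}{9} = \left(-162\right) \frac{1}{9} = -18$)
$X{\left(z{\left(-3 \right)},-4 \right)} T = \left(\left(-4\right) \left(-3\right) + 4 \left(-4\right)\right) \left(-18\right) = \left(12 - 16\right) \left(-18\right) = \left(-4\right) \left(-18\right) = 72$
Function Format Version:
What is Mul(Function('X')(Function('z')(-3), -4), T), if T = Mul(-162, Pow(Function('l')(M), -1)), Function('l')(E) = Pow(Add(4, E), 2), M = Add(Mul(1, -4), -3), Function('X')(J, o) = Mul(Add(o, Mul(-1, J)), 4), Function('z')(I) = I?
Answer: 72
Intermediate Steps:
Function('X')(J, o) = Add(Mul(-4, J), Mul(4, o))
M = -7 (M = Add(-4, -3) = -7)
T = -18 (T = Mul(-162, Pow(Pow(Add(4, -7), 2), -1)) = Mul(-162, Pow(Pow(-3, 2), -1)) = Mul(-162, Pow(9, -1)) = Mul(-162, Rational(1, 9)) = -18)
Mul(Function('X')(Function('z')(-3), -4), T) = Mul(Add(Mul(-4, -3), Mul(4, -4)), -18) = Mul(Add(12, -16), -18) = Mul(-4, -18) = 72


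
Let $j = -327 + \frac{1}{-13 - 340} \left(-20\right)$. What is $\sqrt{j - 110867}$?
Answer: $\frac{i \sqrt{13855766086}}{353} \approx 333.46 i$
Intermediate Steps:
$j = - \frac{115411}{353}$ ($j = -327 + \frac{1}{-353} \left(-20\right) = -327 - - \frac{20}{353} = -327 + \frac{20}{353} = - \frac{115411}{353} \approx -326.94$)
$\sqrt{j - 110867} = \sqrt{- \frac{115411}{353} - 110867} = \sqrt{- \frac{39251462}{353}} = \frac{i \sqrt{13855766086}}{353}$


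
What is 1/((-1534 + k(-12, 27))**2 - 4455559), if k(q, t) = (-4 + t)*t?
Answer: -1/3621990 ≈ -2.7609e-7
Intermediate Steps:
k(q, t) = t*(-4 + t)
1/((-1534 + k(-12, 27))**2 - 4455559) = 1/((-1534 + 27*(-4 + 27))**2 - 4455559) = 1/((-1534 + 27*23)**2 - 4455559) = 1/((-1534 + 621)**2 - 4455559) = 1/((-913)**2 - 4455559) = 1/(833569 - 4455559) = 1/(-3621990) = -1/3621990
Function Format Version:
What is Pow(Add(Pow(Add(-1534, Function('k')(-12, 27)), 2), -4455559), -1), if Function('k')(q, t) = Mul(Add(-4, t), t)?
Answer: Rational(-1, 3621990) ≈ -2.7609e-7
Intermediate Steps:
Function('k')(q, t) = Mul(t, Add(-4, t))
Pow(Add(Pow(Add(-1534, Function('k')(-12, 27)), 2), -4455559), -1) = Pow(Add(Pow(Add(-1534, Mul(27, Add(-4, 27))), 2), -4455559), -1) = Pow(Add(Pow(Add(-1534, Mul(27, 23)), 2), -4455559), -1) = Pow(Add(Pow(Add(-1534, 621), 2), -4455559), -1) = Pow(Add(Pow(-913, 2), -4455559), -1) = Pow(Add(833569, -4455559), -1) = Pow(-3621990, -1) = Rational(-1, 3621990)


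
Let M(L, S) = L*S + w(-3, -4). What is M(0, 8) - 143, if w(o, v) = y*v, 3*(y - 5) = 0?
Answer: -163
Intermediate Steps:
y = 5 (y = 5 + (1/3)*0 = 5 + 0 = 5)
w(o, v) = 5*v
M(L, S) = -20 + L*S (M(L, S) = L*S + 5*(-4) = L*S - 20 = -20 + L*S)
M(0, 8) - 143 = (-20 + 0*8) - 143 = (-20 + 0) - 143 = -20 - 143 = -163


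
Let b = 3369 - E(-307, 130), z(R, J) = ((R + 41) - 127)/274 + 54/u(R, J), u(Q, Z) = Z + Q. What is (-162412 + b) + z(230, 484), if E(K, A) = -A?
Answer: -2590748838/16303 ≈ -1.5891e+5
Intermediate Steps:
u(Q, Z) = Q + Z
z(R, J) = -43/137 + 54/(J + R) + R/274 (z(R, J) = ((R + 41) - 127)/274 + 54/(R + J) = ((41 + R) - 127)*(1/274) + 54/(J + R) = (-86 + R)*(1/274) + 54/(J + R) = (-43/137 + R/274) + 54/(J + R) = -43/137 + 54/(J + R) + R/274)
b = 3499 (b = 3369 - (-1)*130 = 3369 - 1*(-130) = 3369 + 130 = 3499)
(-162412 + b) + z(230, 484) = (-162412 + 3499) + (54 + (-86 + 230)*(484 + 230)/274)/(484 + 230) = -158913 + (54 + (1/274)*144*714)/714 = -158913 + (54 + 51408/137)/714 = -158913 + (1/714)*(58806/137) = -158913 + 9801/16303 = -2590748838/16303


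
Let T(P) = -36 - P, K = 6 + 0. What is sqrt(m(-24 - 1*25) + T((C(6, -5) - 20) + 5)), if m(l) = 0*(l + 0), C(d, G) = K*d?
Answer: I*sqrt(57) ≈ 7.5498*I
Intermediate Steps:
K = 6
C(d, G) = 6*d
m(l) = 0 (m(l) = 0*l = 0)
sqrt(m(-24 - 1*25) + T((C(6, -5) - 20) + 5)) = sqrt(0 + (-36 - ((6*6 - 20) + 5))) = sqrt(0 + (-36 - ((36 - 20) + 5))) = sqrt(0 + (-36 - (16 + 5))) = sqrt(0 + (-36 - 1*21)) = sqrt(0 + (-36 - 21)) = sqrt(0 - 57) = sqrt(-57) = I*sqrt(57)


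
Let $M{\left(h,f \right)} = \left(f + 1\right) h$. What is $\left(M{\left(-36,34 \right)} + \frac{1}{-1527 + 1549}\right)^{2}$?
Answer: $\frac{768342961}{484} \approx 1.5875 \cdot 10^{6}$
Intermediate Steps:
$M{\left(h,f \right)} = h \left(1 + f\right)$ ($M{\left(h,f \right)} = \left(1 + f\right) h = h \left(1 + f\right)$)
$\left(M{\left(-36,34 \right)} + \frac{1}{-1527 + 1549}\right)^{2} = \left(- 36 \left(1 + 34\right) + \frac{1}{-1527 + 1549}\right)^{2} = \left(\left(-36\right) 35 + \frac{1}{22}\right)^{2} = \left(-1260 + \frac{1}{22}\right)^{2} = \left(- \frac{27719}{22}\right)^{2} = \frac{768342961}{484}$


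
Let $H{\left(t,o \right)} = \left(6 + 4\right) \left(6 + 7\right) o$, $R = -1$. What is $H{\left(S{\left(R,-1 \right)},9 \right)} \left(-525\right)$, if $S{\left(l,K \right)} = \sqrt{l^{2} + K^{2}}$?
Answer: $-614250$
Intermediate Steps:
$S{\left(l,K \right)} = \sqrt{K^{2} + l^{2}}$
$H{\left(t,o \right)} = 130 o$ ($H{\left(t,o \right)} = 10 \cdot 13 o = 130 o$)
$H{\left(S{\left(R,-1 \right)},9 \right)} \left(-525\right) = 130 \cdot 9 \left(-525\right) = 1170 \left(-525\right) = -614250$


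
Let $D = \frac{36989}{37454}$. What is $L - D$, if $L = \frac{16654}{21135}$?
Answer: $- \frac{158003599}{791590290} \approx -0.1996$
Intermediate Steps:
$L = \frac{16654}{21135}$ ($L = 16654 \cdot \frac{1}{21135} = \frac{16654}{21135} \approx 0.78798$)
$D = \frac{36989}{37454}$ ($D = 36989 \cdot \frac{1}{37454} = \frac{36989}{37454} \approx 0.98759$)
$L - D = \frac{16654}{21135} - \frac{36989}{37454} = - \frac{158003599}{791590290}$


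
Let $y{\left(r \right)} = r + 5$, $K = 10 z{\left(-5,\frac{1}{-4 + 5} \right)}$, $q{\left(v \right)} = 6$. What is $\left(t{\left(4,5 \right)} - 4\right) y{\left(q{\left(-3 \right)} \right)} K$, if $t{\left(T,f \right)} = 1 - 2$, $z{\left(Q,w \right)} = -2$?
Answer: $1100$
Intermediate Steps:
$t{\left(T,f \right)} = -1$
$K = -20$ ($K = 10 \left(-2\right) = -20$)
$y{\left(r \right)} = 5 + r$
$\left(t{\left(4,5 \right)} - 4\right) y{\left(q{\left(-3 \right)} \right)} K = \left(-1 - 4\right) \left(5 + 6\right) \left(-20\right) = \left(-5\right) 11 \left(-20\right) = \left(-55\right) \left(-20\right) = 1100$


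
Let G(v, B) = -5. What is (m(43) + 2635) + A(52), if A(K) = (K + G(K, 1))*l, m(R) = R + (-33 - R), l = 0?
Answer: 2602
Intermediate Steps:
m(R) = -33
A(K) = 0 (A(K) = (K - 5)*0 = (-5 + K)*0 = 0)
(m(43) + 2635) + A(52) = (-33 + 2635) + 0 = 2602 + 0 = 2602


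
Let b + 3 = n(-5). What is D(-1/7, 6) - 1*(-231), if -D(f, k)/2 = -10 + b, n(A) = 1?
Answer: 255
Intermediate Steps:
b = -2 (b = -3 + 1 = -2)
D(f, k) = 24 (D(f, k) = -2*(-10 - 2) = -2*(-12) = 24)
D(-1/7, 6) - 1*(-231) = 24 - 1*(-231) = 24 + 231 = 255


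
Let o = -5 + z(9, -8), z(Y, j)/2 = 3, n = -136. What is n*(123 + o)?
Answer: -16864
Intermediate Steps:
z(Y, j) = 6 (z(Y, j) = 2*3 = 6)
o = 1 (o = -5 + 6 = 1)
n*(123 + o) = -136*(123 + 1) = -136*124 = -16864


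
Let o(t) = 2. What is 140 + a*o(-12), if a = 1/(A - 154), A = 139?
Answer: 2098/15 ≈ 139.87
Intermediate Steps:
a = -1/15 (a = 1/(139 - 154) = 1/(-15) = -1/15 ≈ -0.066667)
140 + a*o(-12) = 140 - 1/15*2 = 140 - 2/15 = 2098/15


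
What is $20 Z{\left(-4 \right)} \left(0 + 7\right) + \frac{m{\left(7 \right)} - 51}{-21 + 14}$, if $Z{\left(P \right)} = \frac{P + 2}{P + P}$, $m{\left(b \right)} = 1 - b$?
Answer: $\frac{302}{7} \approx 43.143$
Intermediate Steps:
$Z{\left(P \right)} = \frac{2 + P}{2 P}$
$20 Z{\left(-4 \right)} \left(0 + 7\right) + \frac{m{\left(7 \right)} - 51}{-21 + 14} = 20 \frac{2 - 4}{2 \left(-4\right)} \left(0 + 7\right) + \frac{\left(1 - 7\right) - 51}{-21 + 14} = 20 \cdot \frac{1}{2} \left(- \frac{1}{4}\right) \left(-2\right) 7 + \frac{\left(1 - 7\right) - 51}{-7} = 20 \cdot \frac{1}{4} \cdot 7 + \left(-6 - 51\right) \left(- \frac{1}{7}\right) = 20 \cdot \frac{7}{4} - - \frac{57}{7} = 35 + \frac{57}{7} = \frac{302}{7}$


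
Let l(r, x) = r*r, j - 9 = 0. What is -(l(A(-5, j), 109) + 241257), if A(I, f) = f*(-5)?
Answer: -243282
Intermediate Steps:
j = 9 (j = 9 + 0 = 9)
A(I, f) = -5*f
l(r, x) = r²
-(l(A(-5, j), 109) + 241257) = -((-5*9)² + 241257) = -((-45)² + 241257) = -(2025 + 241257) = -1*243282 = -243282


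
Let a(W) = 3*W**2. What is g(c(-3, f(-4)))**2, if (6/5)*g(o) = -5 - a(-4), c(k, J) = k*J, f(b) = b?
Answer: 70225/36 ≈ 1950.7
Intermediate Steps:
c(k, J) = J*k
g(o) = -265/6 (g(o) = 5*(-5 - 3*(-4)**2)/6 = 5*(-5 - 3*16)/6 = 5*(-5 - 1*48)/6 = 5*(-5 - 48)/6 = (5/6)*(-53) = -265/6)
g(c(-3, f(-4)))**2 = (-265/6)**2 = 70225/36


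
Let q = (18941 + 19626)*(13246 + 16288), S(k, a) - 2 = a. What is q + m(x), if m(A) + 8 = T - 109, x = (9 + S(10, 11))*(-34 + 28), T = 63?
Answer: 1139037724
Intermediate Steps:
S(k, a) = 2 + a
q = 1139037778 (q = 38567*29534 = 1139037778)
x = -132 (x = (9 + (2 + 11))*(-34 + 28) = (9 + 13)*(-6) = 22*(-6) = -132)
m(A) = -54 (m(A) = -8 + (63 - 109) = -8 - 46 = -54)
q + m(x) = 1139037778 - 54 = 1139037724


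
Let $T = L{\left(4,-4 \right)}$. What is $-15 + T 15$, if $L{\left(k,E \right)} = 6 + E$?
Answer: $15$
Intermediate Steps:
$T = 2$ ($T = 6 - 4 = 2$)
$-15 + T 15 = -15 + 2 \cdot 15 = -15 + 30 = 15$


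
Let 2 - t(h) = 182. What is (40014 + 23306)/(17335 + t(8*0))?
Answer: 12664/3431 ≈ 3.6911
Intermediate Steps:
t(h) = -180 (t(h) = 2 - 1*182 = 2 - 182 = -180)
(40014 + 23306)/(17335 + t(8*0)) = (40014 + 23306)/(17335 - 180) = 63320/17155 = 63320*(1/17155) = 12664/3431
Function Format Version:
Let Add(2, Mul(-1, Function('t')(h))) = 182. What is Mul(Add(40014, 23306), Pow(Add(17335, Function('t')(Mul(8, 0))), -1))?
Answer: Rational(12664, 3431) ≈ 3.6911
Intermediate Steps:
Function('t')(h) = -180 (Function('t')(h) = Add(2, Mul(-1, 182)) = Add(2, -182) = -180)
Mul(Add(40014, 23306), Pow(Add(17335, Function('t')(Mul(8, 0))), -1)) = Mul(Add(40014, 23306), Pow(Add(17335, -180), -1)) = Mul(63320, Pow(17155, -1)) = Mul(63320, Rational(1, 17155)) = Rational(12664, 3431)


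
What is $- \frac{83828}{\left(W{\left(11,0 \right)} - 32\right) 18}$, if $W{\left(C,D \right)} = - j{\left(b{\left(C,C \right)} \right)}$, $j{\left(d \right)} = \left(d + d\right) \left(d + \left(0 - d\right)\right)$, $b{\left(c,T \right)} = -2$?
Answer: $\frac{20957}{144} \approx 145.53$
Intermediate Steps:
$j{\left(d \right)} = 0$ ($j{\left(d \right)} = 2 d \left(d - d\right) = 2 d 0 = 0$)
$W{\left(C,D \right)} = 0$ ($W{\left(C,D \right)} = \left(-1\right) 0 = 0$)
$- \frac{83828}{\left(W{\left(11,0 \right)} - 32\right) 18} = - \frac{83828}{\left(0 - 32\right) 18} = - \frac{83828}{\left(-32\right) 18} = - \frac{83828}{-576} = \left(-83828\right) \left(- \frac{1}{576}\right) = \frac{20957}{144}$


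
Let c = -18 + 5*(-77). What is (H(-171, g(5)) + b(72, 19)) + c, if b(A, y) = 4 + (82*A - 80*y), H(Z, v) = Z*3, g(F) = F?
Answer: 3472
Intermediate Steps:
H(Z, v) = 3*Z
b(A, y) = 4 - 80*y + 82*A (b(A, y) = 4 + (-80*y + 82*A) = 4 - 80*y + 82*A)
c = -403 (c = -18 - 385 = -403)
(H(-171, g(5)) + b(72, 19)) + c = (3*(-171) + (4 - 80*19 + 82*72)) - 403 = (-513 + (4 - 1520 + 5904)) - 403 = (-513 + 4388) - 403 = 3875 - 403 = 3472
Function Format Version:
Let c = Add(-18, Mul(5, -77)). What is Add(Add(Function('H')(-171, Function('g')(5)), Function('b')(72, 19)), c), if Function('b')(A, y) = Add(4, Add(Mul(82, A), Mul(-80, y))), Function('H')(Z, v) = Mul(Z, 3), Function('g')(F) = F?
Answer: 3472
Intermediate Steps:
Function('H')(Z, v) = Mul(3, Z)
Function('b')(A, y) = Add(4, Mul(-80, y), Mul(82, A)) (Function('b')(A, y) = Add(4, Add(Mul(-80, y), Mul(82, A))) = Add(4, Mul(-80, y), Mul(82, A)))
c = -403 (c = Add(-18, -385) = -403)
Add(Add(Function('H')(-171, Function('g')(5)), Function('b')(72, 19)), c) = Add(Add(Mul(3, -171), Add(4, Mul(-80, 19), Mul(82, 72))), -403) = Add(Add(-513, Add(4, -1520, 5904)), -403) = Add(Add(-513, 4388), -403) = Add(3875, -403) = 3472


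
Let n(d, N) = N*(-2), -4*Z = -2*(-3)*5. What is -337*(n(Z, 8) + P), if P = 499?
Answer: -162771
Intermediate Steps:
Z = -15/2 (Z = -(-2*(-3))*5/4 = -3*5/2 = -¼*30 = -15/2 ≈ -7.5000)
n(d, N) = -2*N
-337*(n(Z, 8) + P) = -337*(-2*8 + 499) = -337*(-16 + 499) = -337*483 = -162771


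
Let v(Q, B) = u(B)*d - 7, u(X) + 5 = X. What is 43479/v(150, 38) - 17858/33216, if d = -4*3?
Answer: -725697619/6693024 ≈ -108.43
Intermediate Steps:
u(X) = -5 + X
d = -12
v(Q, B) = 53 - 12*B (v(Q, B) = (-5 + B)*(-12) - 7 = (60 - 12*B) - 7 = 53 - 12*B)
43479/v(150, 38) - 17858/33216 = 43479/(53 - 12*38) - 17858/33216 = 43479/(53 - 456) - 17858*1/33216 = 43479/(-403) - 8929/16608 = 43479*(-1/403) - 8929/16608 = -43479/403 - 8929/16608 = -725697619/6693024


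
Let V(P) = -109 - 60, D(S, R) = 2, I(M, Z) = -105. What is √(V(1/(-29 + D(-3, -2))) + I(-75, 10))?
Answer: I*√274 ≈ 16.553*I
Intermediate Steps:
V(P) = -169
√(V(1/(-29 + D(-3, -2))) + I(-75, 10)) = √(-169 - 105) = √(-274) = I*√274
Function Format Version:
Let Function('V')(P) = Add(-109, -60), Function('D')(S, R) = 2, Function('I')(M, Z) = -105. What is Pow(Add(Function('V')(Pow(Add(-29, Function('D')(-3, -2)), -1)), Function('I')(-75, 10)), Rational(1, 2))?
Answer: Mul(I, Pow(274, Rational(1, 2))) ≈ Mul(16.553, I)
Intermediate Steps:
Function('V')(P) = -169
Pow(Add(Function('V')(Pow(Add(-29, Function('D')(-3, -2)), -1)), Function('I')(-75, 10)), Rational(1, 2)) = Pow(Add(-169, -105), Rational(1, 2)) = Pow(-274, Rational(1, 2)) = Mul(I, Pow(274, Rational(1, 2)))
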